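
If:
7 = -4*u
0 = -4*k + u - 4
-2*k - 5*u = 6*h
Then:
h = 31/16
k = -23/16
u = -7/4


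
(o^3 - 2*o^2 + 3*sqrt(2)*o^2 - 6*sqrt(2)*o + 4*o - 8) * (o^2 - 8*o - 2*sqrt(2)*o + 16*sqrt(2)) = o^5 - 10*o^4 + sqrt(2)*o^4 - 10*sqrt(2)*o^3 + 8*o^3 + 8*sqrt(2)*o^2 + 80*o^2 - 128*o + 80*sqrt(2)*o - 128*sqrt(2)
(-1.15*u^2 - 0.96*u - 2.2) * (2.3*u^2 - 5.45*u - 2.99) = -2.645*u^4 + 4.0595*u^3 + 3.6105*u^2 + 14.8604*u + 6.578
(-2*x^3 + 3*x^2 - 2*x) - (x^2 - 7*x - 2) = -2*x^3 + 2*x^2 + 5*x + 2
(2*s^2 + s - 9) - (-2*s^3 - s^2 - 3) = 2*s^3 + 3*s^2 + s - 6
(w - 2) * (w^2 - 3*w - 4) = w^3 - 5*w^2 + 2*w + 8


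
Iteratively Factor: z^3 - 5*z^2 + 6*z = (z - 2)*(z^2 - 3*z) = z*(z - 2)*(z - 3)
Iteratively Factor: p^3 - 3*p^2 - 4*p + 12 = (p + 2)*(p^2 - 5*p + 6) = (p - 3)*(p + 2)*(p - 2)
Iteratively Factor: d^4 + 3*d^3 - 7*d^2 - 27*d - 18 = (d + 1)*(d^3 + 2*d^2 - 9*d - 18) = (d - 3)*(d + 1)*(d^2 + 5*d + 6) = (d - 3)*(d + 1)*(d + 2)*(d + 3)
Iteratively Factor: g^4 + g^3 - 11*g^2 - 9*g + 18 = (g - 3)*(g^3 + 4*g^2 + g - 6) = (g - 3)*(g - 1)*(g^2 + 5*g + 6) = (g - 3)*(g - 1)*(g + 3)*(g + 2)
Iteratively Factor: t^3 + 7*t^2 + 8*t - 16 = (t + 4)*(t^2 + 3*t - 4) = (t + 4)^2*(t - 1)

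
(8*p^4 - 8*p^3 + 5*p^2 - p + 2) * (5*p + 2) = 40*p^5 - 24*p^4 + 9*p^3 + 5*p^2 + 8*p + 4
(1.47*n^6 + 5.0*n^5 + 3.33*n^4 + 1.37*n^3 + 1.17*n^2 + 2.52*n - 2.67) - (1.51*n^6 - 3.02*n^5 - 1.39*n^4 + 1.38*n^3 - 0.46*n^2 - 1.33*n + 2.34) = -0.04*n^6 + 8.02*n^5 + 4.72*n^4 - 0.00999999999999979*n^3 + 1.63*n^2 + 3.85*n - 5.01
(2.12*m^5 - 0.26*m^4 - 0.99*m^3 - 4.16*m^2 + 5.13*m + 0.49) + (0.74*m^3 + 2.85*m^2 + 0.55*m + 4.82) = 2.12*m^5 - 0.26*m^4 - 0.25*m^3 - 1.31*m^2 + 5.68*m + 5.31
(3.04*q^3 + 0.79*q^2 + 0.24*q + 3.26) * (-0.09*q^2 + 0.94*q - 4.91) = -0.2736*q^5 + 2.7865*q^4 - 14.2054*q^3 - 3.9467*q^2 + 1.886*q - 16.0066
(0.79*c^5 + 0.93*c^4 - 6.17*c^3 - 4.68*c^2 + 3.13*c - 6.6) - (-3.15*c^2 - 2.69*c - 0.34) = 0.79*c^5 + 0.93*c^4 - 6.17*c^3 - 1.53*c^2 + 5.82*c - 6.26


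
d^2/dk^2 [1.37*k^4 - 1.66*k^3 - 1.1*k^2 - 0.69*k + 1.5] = 16.44*k^2 - 9.96*k - 2.2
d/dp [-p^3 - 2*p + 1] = -3*p^2 - 2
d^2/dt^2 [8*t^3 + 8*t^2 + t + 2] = 48*t + 16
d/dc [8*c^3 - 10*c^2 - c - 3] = 24*c^2 - 20*c - 1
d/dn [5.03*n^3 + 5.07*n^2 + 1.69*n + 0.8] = 15.09*n^2 + 10.14*n + 1.69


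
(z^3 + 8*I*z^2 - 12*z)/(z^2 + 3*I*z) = (z^2 + 8*I*z - 12)/(z + 3*I)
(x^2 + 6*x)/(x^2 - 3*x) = (x + 6)/(x - 3)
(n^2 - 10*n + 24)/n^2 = 1 - 10/n + 24/n^2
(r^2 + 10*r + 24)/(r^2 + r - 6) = (r^2 + 10*r + 24)/(r^2 + r - 6)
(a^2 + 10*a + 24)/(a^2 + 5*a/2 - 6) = 2*(a + 6)/(2*a - 3)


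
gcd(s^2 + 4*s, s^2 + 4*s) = s^2 + 4*s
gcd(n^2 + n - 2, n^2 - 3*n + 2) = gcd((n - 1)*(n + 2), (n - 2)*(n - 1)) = n - 1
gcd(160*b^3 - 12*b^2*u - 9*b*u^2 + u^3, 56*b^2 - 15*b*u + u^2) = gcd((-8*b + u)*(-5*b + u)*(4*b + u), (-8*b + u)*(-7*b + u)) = -8*b + u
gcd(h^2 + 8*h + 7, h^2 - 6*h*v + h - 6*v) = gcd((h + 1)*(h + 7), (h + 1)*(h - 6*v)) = h + 1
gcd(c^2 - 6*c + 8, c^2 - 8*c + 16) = c - 4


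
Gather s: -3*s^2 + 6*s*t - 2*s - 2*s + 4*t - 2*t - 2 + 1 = -3*s^2 + s*(6*t - 4) + 2*t - 1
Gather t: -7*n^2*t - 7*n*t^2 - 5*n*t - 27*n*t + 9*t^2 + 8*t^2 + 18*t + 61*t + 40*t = t^2*(17 - 7*n) + t*(-7*n^2 - 32*n + 119)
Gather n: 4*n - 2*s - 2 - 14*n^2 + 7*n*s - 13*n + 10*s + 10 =-14*n^2 + n*(7*s - 9) + 8*s + 8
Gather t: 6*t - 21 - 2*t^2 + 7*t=-2*t^2 + 13*t - 21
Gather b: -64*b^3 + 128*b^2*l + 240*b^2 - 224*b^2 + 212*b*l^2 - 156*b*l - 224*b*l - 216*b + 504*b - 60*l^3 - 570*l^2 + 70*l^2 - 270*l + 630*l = -64*b^3 + b^2*(128*l + 16) + b*(212*l^2 - 380*l + 288) - 60*l^3 - 500*l^2 + 360*l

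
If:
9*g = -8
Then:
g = -8/9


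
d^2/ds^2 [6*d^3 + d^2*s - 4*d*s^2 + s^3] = -8*d + 6*s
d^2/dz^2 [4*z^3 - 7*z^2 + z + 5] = 24*z - 14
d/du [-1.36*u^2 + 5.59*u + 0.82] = 5.59 - 2.72*u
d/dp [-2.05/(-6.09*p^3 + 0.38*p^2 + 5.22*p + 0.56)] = (-37.4535*p^2 + 1.558*p + 10.701)/(-6.09*p^3 + 0.38*p^2 + 5.22*p + 0.56)^2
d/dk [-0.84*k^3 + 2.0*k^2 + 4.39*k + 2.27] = -2.52*k^2 + 4.0*k + 4.39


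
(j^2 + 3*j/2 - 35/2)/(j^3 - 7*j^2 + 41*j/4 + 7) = 2*(j + 5)/(2*j^2 - 7*j - 4)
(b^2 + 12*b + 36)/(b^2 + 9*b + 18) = (b + 6)/(b + 3)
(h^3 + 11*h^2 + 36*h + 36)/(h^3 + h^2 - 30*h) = (h^2 + 5*h + 6)/(h*(h - 5))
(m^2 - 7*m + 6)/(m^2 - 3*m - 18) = (m - 1)/(m + 3)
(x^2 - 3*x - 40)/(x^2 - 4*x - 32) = (x + 5)/(x + 4)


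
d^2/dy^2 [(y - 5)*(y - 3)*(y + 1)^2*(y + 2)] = 20*y^3 - 48*y^2 - 72*y + 44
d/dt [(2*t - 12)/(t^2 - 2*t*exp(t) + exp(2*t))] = 2*(2*t*exp(t) - t - 13*exp(t) + 12)/(t^3 - 3*t^2*exp(t) + 3*t*exp(2*t) - exp(3*t))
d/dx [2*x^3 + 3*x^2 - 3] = 6*x*(x + 1)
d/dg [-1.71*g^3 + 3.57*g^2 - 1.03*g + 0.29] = -5.13*g^2 + 7.14*g - 1.03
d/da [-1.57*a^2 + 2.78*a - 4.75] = 2.78 - 3.14*a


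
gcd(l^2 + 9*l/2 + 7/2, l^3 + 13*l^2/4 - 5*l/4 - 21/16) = l + 7/2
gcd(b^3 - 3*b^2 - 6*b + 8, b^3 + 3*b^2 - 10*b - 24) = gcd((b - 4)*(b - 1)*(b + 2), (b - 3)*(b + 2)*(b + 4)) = b + 2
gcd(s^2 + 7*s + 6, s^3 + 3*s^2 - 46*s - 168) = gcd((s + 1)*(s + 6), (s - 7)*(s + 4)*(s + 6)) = s + 6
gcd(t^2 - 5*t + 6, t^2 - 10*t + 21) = t - 3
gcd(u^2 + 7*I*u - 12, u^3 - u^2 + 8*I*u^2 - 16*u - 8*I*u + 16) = u + 4*I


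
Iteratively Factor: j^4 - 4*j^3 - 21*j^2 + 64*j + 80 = (j - 5)*(j^3 + j^2 - 16*j - 16) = (j - 5)*(j + 4)*(j^2 - 3*j - 4) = (j - 5)*(j - 4)*(j + 4)*(j + 1)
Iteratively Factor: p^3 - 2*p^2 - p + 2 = (p - 1)*(p^2 - p - 2) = (p - 2)*(p - 1)*(p + 1)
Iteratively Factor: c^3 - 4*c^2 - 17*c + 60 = (c + 4)*(c^2 - 8*c + 15) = (c - 5)*(c + 4)*(c - 3)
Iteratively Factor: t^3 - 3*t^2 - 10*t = (t - 5)*(t^2 + 2*t) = t*(t - 5)*(t + 2)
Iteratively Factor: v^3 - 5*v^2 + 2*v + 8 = (v - 2)*(v^2 - 3*v - 4) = (v - 4)*(v - 2)*(v + 1)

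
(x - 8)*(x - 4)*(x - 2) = x^3 - 14*x^2 + 56*x - 64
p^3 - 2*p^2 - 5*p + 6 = (p - 3)*(p - 1)*(p + 2)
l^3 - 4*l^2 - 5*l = l*(l - 5)*(l + 1)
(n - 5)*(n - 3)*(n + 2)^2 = n^4 - 4*n^3 - 13*n^2 + 28*n + 60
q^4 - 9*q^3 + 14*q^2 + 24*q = q*(q - 6)*(q - 4)*(q + 1)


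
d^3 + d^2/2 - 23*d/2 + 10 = (d - 5/2)*(d - 1)*(d + 4)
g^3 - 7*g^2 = g^2*(g - 7)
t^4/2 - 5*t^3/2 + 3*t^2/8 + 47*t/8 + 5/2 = (t/2 + 1/2)*(t - 4)*(t - 5/2)*(t + 1/2)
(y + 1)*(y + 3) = y^2 + 4*y + 3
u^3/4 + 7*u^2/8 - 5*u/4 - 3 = (u/4 + 1)*(u - 2)*(u + 3/2)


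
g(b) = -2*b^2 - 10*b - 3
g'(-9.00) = 26.00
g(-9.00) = -75.00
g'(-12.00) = 38.00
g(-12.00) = -171.00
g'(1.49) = -15.96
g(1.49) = -22.34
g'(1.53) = -16.12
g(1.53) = -22.98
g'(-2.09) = -1.64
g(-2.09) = 9.16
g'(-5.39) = 11.56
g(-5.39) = -7.20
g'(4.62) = -28.48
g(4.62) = -91.89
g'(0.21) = -10.84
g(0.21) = -5.19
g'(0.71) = -12.84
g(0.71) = -11.11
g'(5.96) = -33.84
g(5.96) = -133.64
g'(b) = -4*b - 10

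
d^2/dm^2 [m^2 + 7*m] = 2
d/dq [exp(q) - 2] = exp(q)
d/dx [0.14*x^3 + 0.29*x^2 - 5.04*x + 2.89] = 0.42*x^2 + 0.58*x - 5.04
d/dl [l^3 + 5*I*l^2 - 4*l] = 3*l^2 + 10*I*l - 4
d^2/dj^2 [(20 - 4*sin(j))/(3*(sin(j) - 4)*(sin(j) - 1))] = 4*(sin(j)^4 - 14*sin(j)^3 + 35*sin(j)^2 + 40*sin(j) - 170)/(3*(sin(j) - 4)^3*(sin(j) - 1)^2)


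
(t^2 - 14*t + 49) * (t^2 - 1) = t^4 - 14*t^3 + 48*t^2 + 14*t - 49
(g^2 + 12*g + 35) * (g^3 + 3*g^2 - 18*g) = g^5 + 15*g^4 + 53*g^3 - 111*g^2 - 630*g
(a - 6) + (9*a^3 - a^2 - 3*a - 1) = 9*a^3 - a^2 - 2*a - 7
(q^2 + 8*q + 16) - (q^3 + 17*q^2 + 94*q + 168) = -q^3 - 16*q^2 - 86*q - 152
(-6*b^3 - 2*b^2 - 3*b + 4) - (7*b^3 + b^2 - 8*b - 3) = -13*b^3 - 3*b^2 + 5*b + 7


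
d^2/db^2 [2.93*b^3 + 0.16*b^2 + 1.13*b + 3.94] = 17.58*b + 0.32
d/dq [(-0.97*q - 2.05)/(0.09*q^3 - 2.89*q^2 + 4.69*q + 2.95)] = (0.1746*q^3 - 2.2498*q^2 - 11.849*q + 6.753)/(0.0081*q^6 - 0.5202*q^5 + 9.1963*q^4 - 26.5772*q^3 + 4.9451*q^2 + 27.671*q + 8.7025)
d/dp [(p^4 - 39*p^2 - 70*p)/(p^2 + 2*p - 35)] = 2*(p^5 + 3*p^4 - 70*p^3 - 4*p^2 + 1365*p + 1225)/(p^4 + 4*p^3 - 66*p^2 - 140*p + 1225)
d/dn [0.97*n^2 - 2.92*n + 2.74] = 1.94*n - 2.92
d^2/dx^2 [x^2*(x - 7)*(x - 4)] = 12*x^2 - 66*x + 56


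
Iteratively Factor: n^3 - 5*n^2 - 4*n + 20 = (n - 5)*(n^2 - 4) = (n - 5)*(n - 2)*(n + 2)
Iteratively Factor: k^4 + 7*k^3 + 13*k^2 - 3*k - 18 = (k + 3)*(k^3 + 4*k^2 + k - 6) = (k + 2)*(k + 3)*(k^2 + 2*k - 3) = (k - 1)*(k + 2)*(k + 3)*(k + 3)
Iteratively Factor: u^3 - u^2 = (u - 1)*(u^2) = u*(u - 1)*(u)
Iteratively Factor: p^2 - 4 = (p + 2)*(p - 2)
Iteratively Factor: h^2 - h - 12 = (h - 4)*(h + 3)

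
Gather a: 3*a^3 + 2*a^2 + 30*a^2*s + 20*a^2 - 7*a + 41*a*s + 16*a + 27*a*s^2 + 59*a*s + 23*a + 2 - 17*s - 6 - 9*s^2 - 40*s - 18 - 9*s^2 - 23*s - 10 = 3*a^3 + a^2*(30*s + 22) + a*(27*s^2 + 100*s + 32) - 18*s^2 - 80*s - 32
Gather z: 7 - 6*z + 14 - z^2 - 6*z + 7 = -z^2 - 12*z + 28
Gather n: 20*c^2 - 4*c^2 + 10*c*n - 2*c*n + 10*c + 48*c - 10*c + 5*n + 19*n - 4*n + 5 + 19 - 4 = 16*c^2 + 48*c + n*(8*c + 20) + 20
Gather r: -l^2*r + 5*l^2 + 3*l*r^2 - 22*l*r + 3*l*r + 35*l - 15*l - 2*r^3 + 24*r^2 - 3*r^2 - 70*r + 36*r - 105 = 5*l^2 + 20*l - 2*r^3 + r^2*(3*l + 21) + r*(-l^2 - 19*l - 34) - 105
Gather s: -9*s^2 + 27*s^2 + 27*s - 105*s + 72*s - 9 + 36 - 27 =18*s^2 - 6*s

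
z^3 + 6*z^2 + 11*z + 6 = (z + 1)*(z + 2)*(z + 3)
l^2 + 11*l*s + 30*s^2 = (l + 5*s)*(l + 6*s)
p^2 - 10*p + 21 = (p - 7)*(p - 3)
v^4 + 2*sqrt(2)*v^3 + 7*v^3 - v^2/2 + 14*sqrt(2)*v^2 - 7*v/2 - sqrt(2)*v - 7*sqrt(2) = (v + 7)*(v - sqrt(2)/2)*(v + sqrt(2)/2)*(v + 2*sqrt(2))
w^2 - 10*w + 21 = (w - 7)*(w - 3)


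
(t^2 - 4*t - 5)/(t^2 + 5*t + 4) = (t - 5)/(t + 4)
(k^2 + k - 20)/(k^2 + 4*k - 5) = (k - 4)/(k - 1)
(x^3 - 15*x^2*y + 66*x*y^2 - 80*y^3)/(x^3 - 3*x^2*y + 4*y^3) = (x^2 - 13*x*y + 40*y^2)/(x^2 - x*y - 2*y^2)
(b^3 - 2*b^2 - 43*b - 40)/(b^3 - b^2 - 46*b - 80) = (b + 1)/(b + 2)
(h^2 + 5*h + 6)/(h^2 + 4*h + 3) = (h + 2)/(h + 1)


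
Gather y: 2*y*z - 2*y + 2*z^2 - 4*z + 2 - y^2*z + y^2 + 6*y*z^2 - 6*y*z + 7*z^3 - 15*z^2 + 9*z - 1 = y^2*(1 - z) + y*(6*z^2 - 4*z - 2) + 7*z^3 - 13*z^2 + 5*z + 1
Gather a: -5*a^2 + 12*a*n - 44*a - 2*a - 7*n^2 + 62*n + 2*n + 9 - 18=-5*a^2 + a*(12*n - 46) - 7*n^2 + 64*n - 9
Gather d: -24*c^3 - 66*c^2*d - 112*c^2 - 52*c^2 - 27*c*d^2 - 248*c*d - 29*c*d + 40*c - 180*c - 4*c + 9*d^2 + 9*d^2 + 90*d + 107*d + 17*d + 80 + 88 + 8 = -24*c^3 - 164*c^2 - 144*c + d^2*(18 - 27*c) + d*(-66*c^2 - 277*c + 214) + 176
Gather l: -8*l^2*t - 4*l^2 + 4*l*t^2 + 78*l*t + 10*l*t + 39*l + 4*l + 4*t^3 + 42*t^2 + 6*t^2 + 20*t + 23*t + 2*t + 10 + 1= l^2*(-8*t - 4) + l*(4*t^2 + 88*t + 43) + 4*t^3 + 48*t^2 + 45*t + 11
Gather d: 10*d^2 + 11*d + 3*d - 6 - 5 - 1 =10*d^2 + 14*d - 12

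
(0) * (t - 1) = 0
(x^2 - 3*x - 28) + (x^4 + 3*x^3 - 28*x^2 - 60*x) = x^4 + 3*x^3 - 27*x^2 - 63*x - 28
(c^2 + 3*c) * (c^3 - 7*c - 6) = c^5 + 3*c^4 - 7*c^3 - 27*c^2 - 18*c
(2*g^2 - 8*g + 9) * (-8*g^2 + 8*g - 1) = -16*g^4 + 80*g^3 - 138*g^2 + 80*g - 9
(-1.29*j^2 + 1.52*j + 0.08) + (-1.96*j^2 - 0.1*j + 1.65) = -3.25*j^2 + 1.42*j + 1.73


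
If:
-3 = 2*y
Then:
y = -3/2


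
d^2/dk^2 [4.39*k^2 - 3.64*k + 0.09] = 8.78000000000000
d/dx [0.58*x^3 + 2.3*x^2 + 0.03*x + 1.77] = 1.74*x^2 + 4.6*x + 0.03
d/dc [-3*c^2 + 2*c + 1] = 2 - 6*c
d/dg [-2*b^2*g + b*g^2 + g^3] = -2*b^2 + 2*b*g + 3*g^2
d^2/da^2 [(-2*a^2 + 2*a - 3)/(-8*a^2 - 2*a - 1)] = 4*(-80*a^3 + 264*a^2 + 96*a - 3)/(512*a^6 + 384*a^5 + 288*a^4 + 104*a^3 + 36*a^2 + 6*a + 1)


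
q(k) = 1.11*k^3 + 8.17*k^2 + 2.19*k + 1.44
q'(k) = 3.33*k^2 + 16.34*k + 2.19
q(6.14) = 579.83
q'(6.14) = 228.06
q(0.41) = 3.79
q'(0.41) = 9.45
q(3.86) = 195.46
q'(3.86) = 114.88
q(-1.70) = 15.87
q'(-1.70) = -15.96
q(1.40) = 23.57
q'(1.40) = 31.59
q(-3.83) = 50.54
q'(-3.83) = -11.54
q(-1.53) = 13.24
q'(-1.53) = -15.02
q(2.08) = 51.33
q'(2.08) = 50.58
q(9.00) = 1492.11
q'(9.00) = 418.98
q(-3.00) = 38.43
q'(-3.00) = -16.86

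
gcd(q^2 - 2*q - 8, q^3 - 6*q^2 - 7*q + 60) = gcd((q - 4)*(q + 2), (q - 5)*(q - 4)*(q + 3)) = q - 4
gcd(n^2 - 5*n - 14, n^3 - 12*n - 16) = n + 2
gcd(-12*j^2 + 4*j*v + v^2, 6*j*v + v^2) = 6*j + v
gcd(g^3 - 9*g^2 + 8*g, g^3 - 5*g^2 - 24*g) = g^2 - 8*g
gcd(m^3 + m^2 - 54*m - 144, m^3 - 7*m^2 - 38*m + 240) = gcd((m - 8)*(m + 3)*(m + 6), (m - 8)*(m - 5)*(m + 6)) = m^2 - 2*m - 48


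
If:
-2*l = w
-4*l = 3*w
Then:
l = 0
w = 0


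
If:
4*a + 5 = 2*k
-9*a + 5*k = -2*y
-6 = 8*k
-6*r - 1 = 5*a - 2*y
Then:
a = -13/8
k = -3/4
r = -5/8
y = -87/16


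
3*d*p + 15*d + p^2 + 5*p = (3*d + p)*(p + 5)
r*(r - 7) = r^2 - 7*r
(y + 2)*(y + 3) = y^2 + 5*y + 6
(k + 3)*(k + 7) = k^2 + 10*k + 21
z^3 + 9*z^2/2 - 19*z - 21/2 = (z - 3)*(z + 1/2)*(z + 7)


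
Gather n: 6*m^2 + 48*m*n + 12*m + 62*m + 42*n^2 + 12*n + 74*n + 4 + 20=6*m^2 + 74*m + 42*n^2 + n*(48*m + 86) + 24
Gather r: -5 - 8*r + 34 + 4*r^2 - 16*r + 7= 4*r^2 - 24*r + 36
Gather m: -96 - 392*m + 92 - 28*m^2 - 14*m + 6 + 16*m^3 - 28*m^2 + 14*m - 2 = 16*m^3 - 56*m^2 - 392*m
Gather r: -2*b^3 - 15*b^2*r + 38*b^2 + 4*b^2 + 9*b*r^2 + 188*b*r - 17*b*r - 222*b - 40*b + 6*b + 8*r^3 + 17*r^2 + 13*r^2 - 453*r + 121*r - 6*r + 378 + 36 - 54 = -2*b^3 + 42*b^2 - 256*b + 8*r^3 + r^2*(9*b + 30) + r*(-15*b^2 + 171*b - 338) + 360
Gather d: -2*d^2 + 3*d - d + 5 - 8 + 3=-2*d^2 + 2*d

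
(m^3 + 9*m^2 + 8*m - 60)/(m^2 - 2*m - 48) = (m^2 + 3*m - 10)/(m - 8)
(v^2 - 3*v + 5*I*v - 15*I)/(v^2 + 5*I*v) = (v - 3)/v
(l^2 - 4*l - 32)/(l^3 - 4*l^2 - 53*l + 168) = (l + 4)/(l^2 + 4*l - 21)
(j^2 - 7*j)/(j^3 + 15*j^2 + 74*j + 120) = j*(j - 7)/(j^3 + 15*j^2 + 74*j + 120)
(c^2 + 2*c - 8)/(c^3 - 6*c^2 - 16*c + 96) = (c - 2)/(c^2 - 10*c + 24)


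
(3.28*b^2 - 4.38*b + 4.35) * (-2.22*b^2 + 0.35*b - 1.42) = -7.2816*b^4 + 10.8716*b^3 - 15.8476*b^2 + 7.7421*b - 6.177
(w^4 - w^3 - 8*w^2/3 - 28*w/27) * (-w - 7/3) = -w^5 - 4*w^4/3 + 5*w^3 + 196*w^2/27 + 196*w/81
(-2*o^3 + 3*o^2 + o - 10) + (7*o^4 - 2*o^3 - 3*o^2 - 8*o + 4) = 7*o^4 - 4*o^3 - 7*o - 6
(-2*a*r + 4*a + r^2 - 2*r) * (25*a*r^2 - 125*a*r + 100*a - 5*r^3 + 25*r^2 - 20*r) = -50*a^2*r^3 + 350*a^2*r^2 - 700*a^2*r + 400*a^2 + 35*a*r^4 - 245*a*r^3 + 490*a*r^2 - 280*a*r - 5*r^5 + 35*r^4 - 70*r^3 + 40*r^2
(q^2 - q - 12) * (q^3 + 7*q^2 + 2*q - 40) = q^5 + 6*q^4 - 17*q^3 - 126*q^2 + 16*q + 480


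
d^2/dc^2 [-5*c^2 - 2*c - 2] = -10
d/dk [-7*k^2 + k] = 1 - 14*k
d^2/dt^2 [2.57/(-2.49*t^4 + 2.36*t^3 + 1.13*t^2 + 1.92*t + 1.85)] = ((76.7916*t^2 - 36.3912*t - 5.8082)*(-2.49*t^4 + 2.36*t^3 + 1.13*t^2 + 1.92*t + 1.85) + 2.57*(-19.92*t^3 + 14.16*t^2 + 4.52*t + 3.84)*(-9.96*t^3 + 7.08*t^2 + 2.26*t + 1.92))/(-2.49*t^4 + 2.36*t^3 + 1.13*t^2 + 1.92*t + 1.85)^3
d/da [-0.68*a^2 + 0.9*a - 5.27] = 0.9 - 1.36*a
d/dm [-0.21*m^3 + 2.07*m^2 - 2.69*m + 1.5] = -0.63*m^2 + 4.14*m - 2.69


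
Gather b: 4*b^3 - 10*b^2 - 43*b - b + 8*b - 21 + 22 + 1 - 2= 4*b^3 - 10*b^2 - 36*b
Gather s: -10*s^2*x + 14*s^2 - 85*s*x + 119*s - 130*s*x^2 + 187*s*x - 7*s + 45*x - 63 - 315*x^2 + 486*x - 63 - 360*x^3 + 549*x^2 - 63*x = s^2*(14 - 10*x) + s*(-130*x^2 + 102*x + 112) - 360*x^3 + 234*x^2 + 468*x - 126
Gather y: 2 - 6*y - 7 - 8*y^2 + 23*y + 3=-8*y^2 + 17*y - 2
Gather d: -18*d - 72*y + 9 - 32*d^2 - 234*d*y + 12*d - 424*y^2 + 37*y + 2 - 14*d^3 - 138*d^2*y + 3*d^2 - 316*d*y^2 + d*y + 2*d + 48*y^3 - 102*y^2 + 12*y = -14*d^3 + d^2*(-138*y - 29) + d*(-316*y^2 - 233*y - 4) + 48*y^3 - 526*y^2 - 23*y + 11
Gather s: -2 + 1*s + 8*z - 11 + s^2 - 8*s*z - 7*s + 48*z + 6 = s^2 + s*(-8*z - 6) + 56*z - 7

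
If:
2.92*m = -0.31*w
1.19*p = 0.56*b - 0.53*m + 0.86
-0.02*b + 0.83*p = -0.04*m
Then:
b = -0.094440561612773*w - 1.61859410430839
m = -0.106164383561644*w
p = 0.00284067965085578*w - 0.0390022675736961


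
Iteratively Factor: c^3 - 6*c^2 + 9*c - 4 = (c - 1)*(c^2 - 5*c + 4) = (c - 1)^2*(c - 4)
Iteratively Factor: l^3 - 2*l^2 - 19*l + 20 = (l - 5)*(l^2 + 3*l - 4) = (l - 5)*(l + 4)*(l - 1)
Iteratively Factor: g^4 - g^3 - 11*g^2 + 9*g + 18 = (g - 3)*(g^3 + 2*g^2 - 5*g - 6) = (g - 3)*(g + 1)*(g^2 + g - 6) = (g - 3)*(g + 1)*(g + 3)*(g - 2)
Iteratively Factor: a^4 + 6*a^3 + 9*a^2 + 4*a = (a)*(a^3 + 6*a^2 + 9*a + 4) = a*(a + 4)*(a^2 + 2*a + 1) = a*(a + 1)*(a + 4)*(a + 1)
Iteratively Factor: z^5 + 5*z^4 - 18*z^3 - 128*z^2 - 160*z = (z - 5)*(z^4 + 10*z^3 + 32*z^2 + 32*z) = (z - 5)*(z + 4)*(z^3 + 6*z^2 + 8*z) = (z - 5)*(z + 4)^2*(z^2 + 2*z) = (z - 5)*(z + 2)*(z + 4)^2*(z)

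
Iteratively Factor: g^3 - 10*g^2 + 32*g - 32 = (g - 4)*(g^2 - 6*g + 8) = (g - 4)^2*(g - 2)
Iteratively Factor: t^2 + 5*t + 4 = (t + 1)*(t + 4)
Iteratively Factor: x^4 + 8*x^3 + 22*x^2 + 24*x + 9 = (x + 3)*(x^3 + 5*x^2 + 7*x + 3) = (x + 1)*(x + 3)*(x^2 + 4*x + 3) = (x + 1)^2*(x + 3)*(x + 3)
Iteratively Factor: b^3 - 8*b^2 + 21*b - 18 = (b - 3)*(b^2 - 5*b + 6) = (b - 3)^2*(b - 2)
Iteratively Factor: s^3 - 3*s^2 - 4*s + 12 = (s - 3)*(s^2 - 4) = (s - 3)*(s - 2)*(s + 2)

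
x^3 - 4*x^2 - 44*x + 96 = (x - 8)*(x - 2)*(x + 6)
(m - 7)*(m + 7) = m^2 - 49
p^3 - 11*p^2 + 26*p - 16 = (p - 8)*(p - 2)*(p - 1)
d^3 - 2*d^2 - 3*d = d*(d - 3)*(d + 1)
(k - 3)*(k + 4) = k^2 + k - 12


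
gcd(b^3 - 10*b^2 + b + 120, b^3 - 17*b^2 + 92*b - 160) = b^2 - 13*b + 40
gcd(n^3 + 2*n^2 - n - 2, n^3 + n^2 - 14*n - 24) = n + 2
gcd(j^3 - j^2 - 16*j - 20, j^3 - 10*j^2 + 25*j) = j - 5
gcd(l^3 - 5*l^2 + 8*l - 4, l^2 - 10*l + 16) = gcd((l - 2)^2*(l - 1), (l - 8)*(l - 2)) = l - 2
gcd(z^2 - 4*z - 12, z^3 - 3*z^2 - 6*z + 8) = z + 2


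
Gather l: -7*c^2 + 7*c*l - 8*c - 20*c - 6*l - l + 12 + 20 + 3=-7*c^2 - 28*c + l*(7*c - 7) + 35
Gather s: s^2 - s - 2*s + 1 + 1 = s^2 - 3*s + 2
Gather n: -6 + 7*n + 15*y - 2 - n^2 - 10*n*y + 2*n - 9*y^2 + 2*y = -n^2 + n*(9 - 10*y) - 9*y^2 + 17*y - 8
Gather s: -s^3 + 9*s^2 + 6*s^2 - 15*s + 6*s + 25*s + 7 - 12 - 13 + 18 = -s^3 + 15*s^2 + 16*s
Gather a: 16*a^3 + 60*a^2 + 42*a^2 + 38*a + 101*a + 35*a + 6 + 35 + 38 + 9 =16*a^3 + 102*a^2 + 174*a + 88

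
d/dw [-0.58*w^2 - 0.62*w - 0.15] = -1.16*w - 0.62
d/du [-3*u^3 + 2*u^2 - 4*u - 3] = -9*u^2 + 4*u - 4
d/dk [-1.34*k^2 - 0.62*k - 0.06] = -2.68*k - 0.62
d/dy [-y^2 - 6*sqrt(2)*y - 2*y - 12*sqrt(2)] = -2*y - 6*sqrt(2) - 2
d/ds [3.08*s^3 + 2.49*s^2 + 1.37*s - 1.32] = 9.24*s^2 + 4.98*s + 1.37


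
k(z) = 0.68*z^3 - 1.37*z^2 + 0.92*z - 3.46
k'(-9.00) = 190.82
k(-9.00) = -618.43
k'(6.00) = 57.92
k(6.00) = 99.62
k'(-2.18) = 16.59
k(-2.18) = -19.02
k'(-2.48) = 20.26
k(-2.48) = -24.54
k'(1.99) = 3.55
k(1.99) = -1.70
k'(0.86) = 0.07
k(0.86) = -3.25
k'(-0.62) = 3.40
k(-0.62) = -4.72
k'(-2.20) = 16.82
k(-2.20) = -19.36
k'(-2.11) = 15.78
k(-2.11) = -17.89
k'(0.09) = 0.69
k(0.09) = -3.39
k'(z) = 2.04*z^2 - 2.74*z + 0.92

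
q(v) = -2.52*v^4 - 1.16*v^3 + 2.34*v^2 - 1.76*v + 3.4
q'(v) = -10.08*v^3 - 3.48*v^2 + 4.68*v - 1.76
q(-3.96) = -500.60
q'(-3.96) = 551.09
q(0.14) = 3.20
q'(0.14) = -1.20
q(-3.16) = -182.34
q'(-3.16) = 266.77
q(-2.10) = -20.85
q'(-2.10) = 66.42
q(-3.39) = -251.36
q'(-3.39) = 335.08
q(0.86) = 1.50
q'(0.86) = -6.72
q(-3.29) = -219.42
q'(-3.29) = 304.14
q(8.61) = -14427.52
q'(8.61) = -6653.28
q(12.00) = -53939.96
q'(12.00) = -17864.96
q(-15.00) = -123103.70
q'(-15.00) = 33165.04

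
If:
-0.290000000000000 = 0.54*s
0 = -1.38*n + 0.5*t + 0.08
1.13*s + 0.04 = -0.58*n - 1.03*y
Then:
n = 0.977330779054917 - 1.77586206896552*y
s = -0.54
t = 2.53743295019157 - 4.90137931034483*y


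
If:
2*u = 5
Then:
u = 5/2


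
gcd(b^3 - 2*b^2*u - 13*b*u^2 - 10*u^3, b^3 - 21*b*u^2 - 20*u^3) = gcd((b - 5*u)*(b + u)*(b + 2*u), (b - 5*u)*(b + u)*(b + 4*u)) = -b^2 + 4*b*u + 5*u^2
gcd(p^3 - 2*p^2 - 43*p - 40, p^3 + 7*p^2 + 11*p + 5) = p^2 + 6*p + 5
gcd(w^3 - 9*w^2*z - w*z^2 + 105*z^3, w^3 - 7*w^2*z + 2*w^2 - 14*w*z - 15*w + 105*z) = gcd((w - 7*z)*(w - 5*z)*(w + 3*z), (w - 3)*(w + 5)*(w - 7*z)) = -w + 7*z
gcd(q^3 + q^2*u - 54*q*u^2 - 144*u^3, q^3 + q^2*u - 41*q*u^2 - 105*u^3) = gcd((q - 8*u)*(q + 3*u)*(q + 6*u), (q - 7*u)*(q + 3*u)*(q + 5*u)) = q + 3*u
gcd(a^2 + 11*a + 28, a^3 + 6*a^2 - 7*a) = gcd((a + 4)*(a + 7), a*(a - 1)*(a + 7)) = a + 7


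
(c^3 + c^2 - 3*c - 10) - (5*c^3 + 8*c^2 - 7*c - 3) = -4*c^3 - 7*c^2 + 4*c - 7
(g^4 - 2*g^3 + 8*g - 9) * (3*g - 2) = 3*g^5 - 8*g^4 + 4*g^3 + 24*g^2 - 43*g + 18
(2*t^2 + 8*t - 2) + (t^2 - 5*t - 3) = 3*t^2 + 3*t - 5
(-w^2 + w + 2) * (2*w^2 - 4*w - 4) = -2*w^4 + 6*w^3 + 4*w^2 - 12*w - 8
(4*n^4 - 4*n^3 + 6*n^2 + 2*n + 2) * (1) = 4*n^4 - 4*n^3 + 6*n^2 + 2*n + 2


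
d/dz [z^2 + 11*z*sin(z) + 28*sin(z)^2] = 11*z*cos(z) + 2*z + 11*sin(z) + 28*sin(2*z)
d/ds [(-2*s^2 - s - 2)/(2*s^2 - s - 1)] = (4*s^2 + 12*s - 1)/(4*s^4 - 4*s^3 - 3*s^2 + 2*s + 1)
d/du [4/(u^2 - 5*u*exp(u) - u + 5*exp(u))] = 4*(5*u*exp(u) - 2*u + 1)/(u^2 - 5*u*exp(u) - u + 5*exp(u))^2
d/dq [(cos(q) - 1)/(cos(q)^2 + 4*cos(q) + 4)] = (cos(q) - 4)*sin(q)/(cos(q) + 2)^3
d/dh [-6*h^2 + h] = 1 - 12*h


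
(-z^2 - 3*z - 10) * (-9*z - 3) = 9*z^3 + 30*z^2 + 99*z + 30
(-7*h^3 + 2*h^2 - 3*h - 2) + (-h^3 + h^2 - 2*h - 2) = -8*h^3 + 3*h^2 - 5*h - 4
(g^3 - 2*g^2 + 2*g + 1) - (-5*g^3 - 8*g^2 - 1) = 6*g^3 + 6*g^2 + 2*g + 2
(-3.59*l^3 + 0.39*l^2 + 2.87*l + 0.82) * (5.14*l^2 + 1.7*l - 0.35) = -18.4526*l^5 - 4.0984*l^4 + 16.6713*l^3 + 8.9573*l^2 + 0.3895*l - 0.287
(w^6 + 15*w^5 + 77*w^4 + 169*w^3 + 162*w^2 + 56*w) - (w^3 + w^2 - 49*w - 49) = w^6 + 15*w^5 + 77*w^4 + 168*w^3 + 161*w^2 + 105*w + 49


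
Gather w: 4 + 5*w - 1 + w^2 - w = w^2 + 4*w + 3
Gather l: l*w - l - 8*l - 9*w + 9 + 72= l*(w - 9) - 9*w + 81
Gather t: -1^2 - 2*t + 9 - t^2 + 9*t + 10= -t^2 + 7*t + 18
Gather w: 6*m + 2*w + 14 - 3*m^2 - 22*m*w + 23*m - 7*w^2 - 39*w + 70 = -3*m^2 + 29*m - 7*w^2 + w*(-22*m - 37) + 84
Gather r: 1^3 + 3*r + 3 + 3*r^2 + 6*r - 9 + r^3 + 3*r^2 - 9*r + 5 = r^3 + 6*r^2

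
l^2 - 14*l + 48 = (l - 8)*(l - 6)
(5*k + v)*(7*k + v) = 35*k^2 + 12*k*v + v^2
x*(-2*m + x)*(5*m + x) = -10*m^2*x + 3*m*x^2 + x^3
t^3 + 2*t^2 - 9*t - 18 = (t - 3)*(t + 2)*(t + 3)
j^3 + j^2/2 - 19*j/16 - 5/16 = (j - 1)*(j + 1/4)*(j + 5/4)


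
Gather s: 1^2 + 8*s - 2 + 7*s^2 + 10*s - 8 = 7*s^2 + 18*s - 9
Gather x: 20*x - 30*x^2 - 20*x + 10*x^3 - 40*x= 10*x^3 - 30*x^2 - 40*x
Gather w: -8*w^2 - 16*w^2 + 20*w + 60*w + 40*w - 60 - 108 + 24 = -24*w^2 + 120*w - 144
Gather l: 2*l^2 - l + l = 2*l^2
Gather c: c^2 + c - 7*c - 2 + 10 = c^2 - 6*c + 8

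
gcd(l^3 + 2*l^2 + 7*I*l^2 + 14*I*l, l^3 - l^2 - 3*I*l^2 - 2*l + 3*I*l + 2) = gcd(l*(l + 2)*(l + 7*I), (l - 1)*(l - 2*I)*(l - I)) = 1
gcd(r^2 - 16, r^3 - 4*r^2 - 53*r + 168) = 1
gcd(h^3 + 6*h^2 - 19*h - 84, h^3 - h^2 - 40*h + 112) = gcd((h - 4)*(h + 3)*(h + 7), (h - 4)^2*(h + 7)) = h^2 + 3*h - 28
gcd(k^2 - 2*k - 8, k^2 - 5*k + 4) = k - 4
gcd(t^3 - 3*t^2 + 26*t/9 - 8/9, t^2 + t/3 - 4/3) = t - 1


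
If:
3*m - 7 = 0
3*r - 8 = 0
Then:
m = 7/3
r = 8/3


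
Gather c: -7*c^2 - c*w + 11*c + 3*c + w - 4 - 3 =-7*c^2 + c*(14 - w) + w - 7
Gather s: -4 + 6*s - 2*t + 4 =6*s - 2*t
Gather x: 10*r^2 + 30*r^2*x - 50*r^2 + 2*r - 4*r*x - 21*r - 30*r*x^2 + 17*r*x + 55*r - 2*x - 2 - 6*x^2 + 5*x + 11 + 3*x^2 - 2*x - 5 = -40*r^2 + 36*r + x^2*(-30*r - 3) + x*(30*r^2 + 13*r + 1) + 4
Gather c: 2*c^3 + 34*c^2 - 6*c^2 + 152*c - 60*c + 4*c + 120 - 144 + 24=2*c^3 + 28*c^2 + 96*c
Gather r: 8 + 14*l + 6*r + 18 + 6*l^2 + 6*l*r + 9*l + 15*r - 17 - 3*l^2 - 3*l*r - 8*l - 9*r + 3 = 3*l^2 + 15*l + r*(3*l + 12) + 12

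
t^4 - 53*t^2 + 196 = (t - 7)*(t - 2)*(t + 2)*(t + 7)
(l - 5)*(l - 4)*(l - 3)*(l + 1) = l^4 - 11*l^3 + 35*l^2 - 13*l - 60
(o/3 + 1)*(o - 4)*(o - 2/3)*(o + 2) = o^4/3 + o^3/9 - 44*o^2/9 - 44*o/9 + 16/3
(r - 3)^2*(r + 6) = r^3 - 27*r + 54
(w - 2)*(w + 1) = w^2 - w - 2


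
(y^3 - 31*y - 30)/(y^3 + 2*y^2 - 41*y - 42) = (y + 5)/(y + 7)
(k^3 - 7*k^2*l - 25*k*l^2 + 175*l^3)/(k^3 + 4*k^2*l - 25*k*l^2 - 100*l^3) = (k - 7*l)/(k + 4*l)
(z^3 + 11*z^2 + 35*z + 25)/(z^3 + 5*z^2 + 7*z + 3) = (z^2 + 10*z + 25)/(z^2 + 4*z + 3)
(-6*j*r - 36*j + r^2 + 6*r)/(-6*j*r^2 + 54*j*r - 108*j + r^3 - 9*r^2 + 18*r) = (r + 6)/(r^2 - 9*r + 18)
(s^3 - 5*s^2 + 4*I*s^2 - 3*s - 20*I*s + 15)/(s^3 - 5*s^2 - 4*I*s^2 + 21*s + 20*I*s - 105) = (s + I)/(s - 7*I)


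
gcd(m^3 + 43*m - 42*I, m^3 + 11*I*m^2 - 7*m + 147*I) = m + 7*I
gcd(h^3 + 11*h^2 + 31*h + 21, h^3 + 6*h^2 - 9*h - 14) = h^2 + 8*h + 7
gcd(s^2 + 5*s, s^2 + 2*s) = s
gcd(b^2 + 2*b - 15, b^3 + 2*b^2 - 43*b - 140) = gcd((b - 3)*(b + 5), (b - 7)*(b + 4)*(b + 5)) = b + 5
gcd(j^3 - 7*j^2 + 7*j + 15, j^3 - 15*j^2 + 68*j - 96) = j - 3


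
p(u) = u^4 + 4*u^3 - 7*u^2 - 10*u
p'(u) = 4*u^3 + 12*u^2 - 14*u - 10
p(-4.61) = -42.90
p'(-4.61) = -82.32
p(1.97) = -1.22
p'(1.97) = 39.57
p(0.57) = -7.13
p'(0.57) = -13.34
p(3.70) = 257.20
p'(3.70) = 305.09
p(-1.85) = -19.07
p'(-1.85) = 31.64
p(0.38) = -4.57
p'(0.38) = -13.37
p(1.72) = -8.80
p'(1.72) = 21.77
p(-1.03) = -0.37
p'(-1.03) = 12.78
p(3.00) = 96.00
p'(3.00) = 164.00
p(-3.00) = -60.00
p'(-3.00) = 32.00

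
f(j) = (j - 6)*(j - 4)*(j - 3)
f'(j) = (j - 6)*(j - 4) + (j - 6)*(j - 3) + (j - 4)*(j - 3)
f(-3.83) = -525.70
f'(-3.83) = 197.59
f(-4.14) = -589.33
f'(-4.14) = 213.06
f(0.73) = -39.12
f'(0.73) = 36.62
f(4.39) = -0.87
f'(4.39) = -2.32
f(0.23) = -60.26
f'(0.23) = 48.18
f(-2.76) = -341.09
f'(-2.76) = 148.61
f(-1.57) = -192.69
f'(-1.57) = 102.21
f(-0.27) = -87.55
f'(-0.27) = 61.24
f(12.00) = 432.00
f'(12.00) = 174.00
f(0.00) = -72.00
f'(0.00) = 54.00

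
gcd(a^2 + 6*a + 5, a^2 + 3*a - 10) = a + 5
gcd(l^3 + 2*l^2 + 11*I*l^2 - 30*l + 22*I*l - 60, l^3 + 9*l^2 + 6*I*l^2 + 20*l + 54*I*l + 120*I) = l + 6*I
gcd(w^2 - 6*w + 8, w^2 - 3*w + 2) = w - 2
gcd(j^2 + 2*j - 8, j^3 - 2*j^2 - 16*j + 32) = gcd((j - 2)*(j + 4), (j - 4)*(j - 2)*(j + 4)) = j^2 + 2*j - 8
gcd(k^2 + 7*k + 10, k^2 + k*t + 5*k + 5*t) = k + 5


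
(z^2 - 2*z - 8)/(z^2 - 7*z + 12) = (z + 2)/(z - 3)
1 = 1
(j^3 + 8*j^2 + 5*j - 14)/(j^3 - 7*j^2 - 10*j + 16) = (j + 7)/(j - 8)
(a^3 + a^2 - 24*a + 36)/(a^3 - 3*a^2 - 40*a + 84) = (a - 3)/(a - 7)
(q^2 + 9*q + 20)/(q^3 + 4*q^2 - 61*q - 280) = (q + 4)/(q^2 - q - 56)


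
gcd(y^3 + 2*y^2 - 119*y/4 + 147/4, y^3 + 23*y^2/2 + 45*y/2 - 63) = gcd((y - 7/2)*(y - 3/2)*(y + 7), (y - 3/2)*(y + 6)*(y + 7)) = y^2 + 11*y/2 - 21/2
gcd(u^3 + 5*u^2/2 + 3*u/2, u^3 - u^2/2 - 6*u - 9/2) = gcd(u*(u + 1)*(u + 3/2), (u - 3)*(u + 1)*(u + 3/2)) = u^2 + 5*u/2 + 3/2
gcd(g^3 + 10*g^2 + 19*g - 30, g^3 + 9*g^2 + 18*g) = g + 6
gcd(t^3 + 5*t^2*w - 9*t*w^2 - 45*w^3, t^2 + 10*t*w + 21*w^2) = t + 3*w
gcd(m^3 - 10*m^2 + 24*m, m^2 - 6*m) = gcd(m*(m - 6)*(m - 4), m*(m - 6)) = m^2 - 6*m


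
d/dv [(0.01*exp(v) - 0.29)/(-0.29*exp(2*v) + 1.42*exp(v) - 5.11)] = (0.0029*exp(2*v) - 0.1682*exp(v) + 0.3607)*exp(v)/(0.0841*exp(4*v) - 0.8236*exp(3*v) + 4.9802*exp(2*v) - 14.5124*exp(v) + 26.1121)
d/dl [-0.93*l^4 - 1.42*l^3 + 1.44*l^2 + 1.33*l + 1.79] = -3.72*l^3 - 4.26*l^2 + 2.88*l + 1.33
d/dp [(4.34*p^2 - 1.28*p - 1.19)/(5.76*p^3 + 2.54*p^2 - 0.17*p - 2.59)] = (-24.9984*p^4 + 14.7456*p^3 + 23.0766*p^2 - 16.436*p + 3.1129)/(33.1776*p^6 + 29.2608*p^5 + 4.4932*p^4 - 30.7004*p^3 - 13.1283*p^2 + 0.8806*p + 6.7081)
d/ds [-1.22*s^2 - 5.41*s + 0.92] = -2.44*s - 5.41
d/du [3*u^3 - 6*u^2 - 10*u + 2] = 9*u^2 - 12*u - 10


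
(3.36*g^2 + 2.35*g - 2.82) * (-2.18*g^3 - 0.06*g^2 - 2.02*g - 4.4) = -7.3248*g^5 - 5.3246*g^4 - 0.7806*g^3 - 19.3618*g^2 - 4.6436*g + 12.408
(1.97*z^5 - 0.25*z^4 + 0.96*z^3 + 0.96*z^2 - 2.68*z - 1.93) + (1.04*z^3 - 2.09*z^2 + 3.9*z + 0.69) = 1.97*z^5 - 0.25*z^4 + 2.0*z^3 - 1.13*z^2 + 1.22*z - 1.24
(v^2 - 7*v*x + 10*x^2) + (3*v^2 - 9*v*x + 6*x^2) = 4*v^2 - 16*v*x + 16*x^2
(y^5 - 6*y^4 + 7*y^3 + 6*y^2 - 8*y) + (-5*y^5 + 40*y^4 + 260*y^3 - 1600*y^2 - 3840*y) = -4*y^5 + 34*y^4 + 267*y^3 - 1594*y^2 - 3848*y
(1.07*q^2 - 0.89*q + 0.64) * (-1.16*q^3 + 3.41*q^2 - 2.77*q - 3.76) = -1.2412*q^5 + 4.6811*q^4 - 6.7412*q^3 + 0.6245*q^2 + 1.5736*q - 2.4064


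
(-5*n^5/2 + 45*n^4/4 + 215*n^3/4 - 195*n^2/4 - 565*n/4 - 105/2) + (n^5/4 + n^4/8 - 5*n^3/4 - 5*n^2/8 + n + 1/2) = -9*n^5/4 + 91*n^4/8 + 105*n^3/2 - 395*n^2/8 - 561*n/4 - 52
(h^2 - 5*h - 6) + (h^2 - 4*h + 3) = 2*h^2 - 9*h - 3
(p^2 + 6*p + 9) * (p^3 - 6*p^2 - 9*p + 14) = p^5 - 36*p^3 - 94*p^2 + 3*p + 126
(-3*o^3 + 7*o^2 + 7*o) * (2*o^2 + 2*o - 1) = -6*o^5 + 8*o^4 + 31*o^3 + 7*o^2 - 7*o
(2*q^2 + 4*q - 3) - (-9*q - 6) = 2*q^2 + 13*q + 3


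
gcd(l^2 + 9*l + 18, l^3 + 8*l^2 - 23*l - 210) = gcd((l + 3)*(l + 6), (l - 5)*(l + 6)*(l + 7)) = l + 6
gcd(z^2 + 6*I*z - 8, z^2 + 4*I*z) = z + 4*I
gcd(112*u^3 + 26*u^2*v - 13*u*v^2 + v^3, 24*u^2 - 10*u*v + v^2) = 1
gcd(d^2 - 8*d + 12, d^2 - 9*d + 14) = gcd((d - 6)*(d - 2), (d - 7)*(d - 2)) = d - 2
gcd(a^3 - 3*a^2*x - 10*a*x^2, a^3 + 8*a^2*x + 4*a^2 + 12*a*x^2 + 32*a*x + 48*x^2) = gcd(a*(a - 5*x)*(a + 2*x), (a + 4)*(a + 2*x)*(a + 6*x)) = a + 2*x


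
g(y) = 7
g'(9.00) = 0.00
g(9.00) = 7.00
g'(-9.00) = 0.00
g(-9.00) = 7.00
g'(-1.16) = 0.00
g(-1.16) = 7.00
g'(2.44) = 0.00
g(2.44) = 7.00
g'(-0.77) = 0.00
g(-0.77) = 7.00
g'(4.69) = 0.00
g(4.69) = 7.00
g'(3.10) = 0.00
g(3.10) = 7.00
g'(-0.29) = 0.00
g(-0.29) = 7.00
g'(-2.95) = 0.00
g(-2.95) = 7.00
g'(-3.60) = 0.00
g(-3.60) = 7.00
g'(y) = 0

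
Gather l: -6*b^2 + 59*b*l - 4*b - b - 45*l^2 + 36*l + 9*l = -6*b^2 - 5*b - 45*l^2 + l*(59*b + 45)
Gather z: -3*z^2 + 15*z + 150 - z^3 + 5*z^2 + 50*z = -z^3 + 2*z^2 + 65*z + 150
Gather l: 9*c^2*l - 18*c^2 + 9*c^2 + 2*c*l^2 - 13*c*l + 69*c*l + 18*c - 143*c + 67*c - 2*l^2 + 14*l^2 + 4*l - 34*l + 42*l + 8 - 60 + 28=-9*c^2 - 58*c + l^2*(2*c + 12) + l*(9*c^2 + 56*c + 12) - 24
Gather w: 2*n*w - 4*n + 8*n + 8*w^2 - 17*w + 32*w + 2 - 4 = 4*n + 8*w^2 + w*(2*n + 15) - 2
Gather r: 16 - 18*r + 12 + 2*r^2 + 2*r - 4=2*r^2 - 16*r + 24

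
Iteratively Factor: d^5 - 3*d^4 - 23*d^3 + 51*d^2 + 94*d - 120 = (d + 4)*(d^4 - 7*d^3 + 5*d^2 + 31*d - 30) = (d - 1)*(d + 4)*(d^3 - 6*d^2 - d + 30) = (d - 3)*(d - 1)*(d + 4)*(d^2 - 3*d - 10) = (d - 3)*(d - 1)*(d + 2)*(d + 4)*(d - 5)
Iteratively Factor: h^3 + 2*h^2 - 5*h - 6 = (h + 1)*(h^2 + h - 6) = (h - 2)*(h + 1)*(h + 3)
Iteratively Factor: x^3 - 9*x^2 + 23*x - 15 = (x - 1)*(x^2 - 8*x + 15) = (x - 3)*(x - 1)*(x - 5)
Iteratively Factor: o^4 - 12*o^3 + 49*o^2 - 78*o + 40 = (o - 4)*(o^3 - 8*o^2 + 17*o - 10) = (o - 4)*(o - 1)*(o^2 - 7*o + 10) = (o - 5)*(o - 4)*(o - 1)*(o - 2)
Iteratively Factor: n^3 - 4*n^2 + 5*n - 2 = (n - 1)*(n^2 - 3*n + 2) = (n - 2)*(n - 1)*(n - 1)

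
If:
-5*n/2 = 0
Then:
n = 0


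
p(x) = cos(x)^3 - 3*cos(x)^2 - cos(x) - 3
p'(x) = -3*sin(x)*cos(x)^2 + 6*sin(x)*cos(x) + sin(x)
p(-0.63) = -5.24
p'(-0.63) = -2.29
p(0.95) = -4.40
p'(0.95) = 2.83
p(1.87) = -2.99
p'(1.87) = -0.98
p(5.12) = -3.81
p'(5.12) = -2.67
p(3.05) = -5.97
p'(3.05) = -0.73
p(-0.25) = -5.88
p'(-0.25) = -0.99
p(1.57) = -3.00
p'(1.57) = 1.00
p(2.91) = -5.79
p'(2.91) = -1.76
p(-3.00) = -5.92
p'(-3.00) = 1.11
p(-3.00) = -5.92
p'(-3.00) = 1.11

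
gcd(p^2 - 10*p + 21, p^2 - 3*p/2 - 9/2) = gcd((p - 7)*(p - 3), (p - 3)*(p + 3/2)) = p - 3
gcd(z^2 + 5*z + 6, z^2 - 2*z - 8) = z + 2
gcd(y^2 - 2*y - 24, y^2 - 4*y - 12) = y - 6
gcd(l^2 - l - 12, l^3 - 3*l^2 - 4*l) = l - 4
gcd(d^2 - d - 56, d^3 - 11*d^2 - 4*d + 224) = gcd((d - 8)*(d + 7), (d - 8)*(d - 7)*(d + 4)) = d - 8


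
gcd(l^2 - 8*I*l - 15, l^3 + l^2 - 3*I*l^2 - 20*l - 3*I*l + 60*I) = l - 3*I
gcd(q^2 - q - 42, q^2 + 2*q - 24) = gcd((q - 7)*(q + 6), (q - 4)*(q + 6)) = q + 6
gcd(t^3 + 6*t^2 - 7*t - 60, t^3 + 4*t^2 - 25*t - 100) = t^2 + 9*t + 20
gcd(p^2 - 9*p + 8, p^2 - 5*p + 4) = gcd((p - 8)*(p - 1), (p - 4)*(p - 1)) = p - 1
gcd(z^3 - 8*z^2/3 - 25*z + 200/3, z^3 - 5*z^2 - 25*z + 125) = z^2 - 25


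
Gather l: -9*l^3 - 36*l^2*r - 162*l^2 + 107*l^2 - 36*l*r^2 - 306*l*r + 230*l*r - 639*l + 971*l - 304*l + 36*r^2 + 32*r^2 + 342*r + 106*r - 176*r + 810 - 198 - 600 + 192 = -9*l^3 + l^2*(-36*r - 55) + l*(-36*r^2 - 76*r + 28) + 68*r^2 + 272*r + 204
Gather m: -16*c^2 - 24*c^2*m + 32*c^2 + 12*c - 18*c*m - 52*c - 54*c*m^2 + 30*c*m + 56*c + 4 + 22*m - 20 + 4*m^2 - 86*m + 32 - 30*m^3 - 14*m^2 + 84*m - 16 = 16*c^2 + 16*c - 30*m^3 + m^2*(-54*c - 10) + m*(-24*c^2 + 12*c + 20)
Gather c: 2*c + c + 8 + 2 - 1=3*c + 9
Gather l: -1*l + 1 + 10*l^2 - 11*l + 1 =10*l^2 - 12*l + 2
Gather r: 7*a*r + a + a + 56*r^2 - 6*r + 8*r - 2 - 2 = 2*a + 56*r^2 + r*(7*a + 2) - 4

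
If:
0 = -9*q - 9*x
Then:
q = -x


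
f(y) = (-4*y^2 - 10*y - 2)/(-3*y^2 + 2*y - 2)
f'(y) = (-8*y - 10)/(-3*y^2 + 2*y - 2) + (6*y - 2)*(-4*y^2 - 10*y - 2)/(-3*y^2 + 2*y - 2)^2 = 2*(-19*y^2 + 2*y + 12)/(9*y^4 - 12*y^3 + 16*y^2 - 8*y + 4)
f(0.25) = 2.81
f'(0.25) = 7.95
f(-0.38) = -0.38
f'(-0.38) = 1.67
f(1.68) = 4.23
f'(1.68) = -1.52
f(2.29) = 3.49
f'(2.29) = -0.96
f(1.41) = 4.68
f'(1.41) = -1.73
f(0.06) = 1.38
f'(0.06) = 6.74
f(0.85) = 5.43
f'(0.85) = -0.01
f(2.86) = 3.04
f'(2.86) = -0.64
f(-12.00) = 1.00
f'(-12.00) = -0.03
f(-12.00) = 1.00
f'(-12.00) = -0.03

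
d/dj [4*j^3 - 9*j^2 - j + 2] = 12*j^2 - 18*j - 1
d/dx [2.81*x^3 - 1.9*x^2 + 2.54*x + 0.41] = 8.43*x^2 - 3.8*x + 2.54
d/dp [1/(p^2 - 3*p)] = (3 - 2*p)/(p^2*(p - 3)^2)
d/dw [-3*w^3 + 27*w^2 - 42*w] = -9*w^2 + 54*w - 42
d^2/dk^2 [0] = 0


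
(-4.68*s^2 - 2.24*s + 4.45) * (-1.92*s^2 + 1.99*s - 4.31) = 8.9856*s^4 - 5.0124*s^3 + 7.1692*s^2 + 18.5099*s - 19.1795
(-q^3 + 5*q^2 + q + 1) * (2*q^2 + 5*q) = -2*q^5 + 5*q^4 + 27*q^3 + 7*q^2 + 5*q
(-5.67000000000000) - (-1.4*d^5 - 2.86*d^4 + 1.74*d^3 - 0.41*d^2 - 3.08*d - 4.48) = 1.4*d^5 + 2.86*d^4 - 1.74*d^3 + 0.41*d^2 + 3.08*d - 1.19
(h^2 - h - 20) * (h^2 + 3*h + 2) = h^4 + 2*h^3 - 21*h^2 - 62*h - 40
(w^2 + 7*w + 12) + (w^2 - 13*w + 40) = 2*w^2 - 6*w + 52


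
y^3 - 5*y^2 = y^2*(y - 5)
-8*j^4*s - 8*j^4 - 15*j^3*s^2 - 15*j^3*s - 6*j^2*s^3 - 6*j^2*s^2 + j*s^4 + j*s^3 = (-8*j + s)*(j + s)^2*(j*s + j)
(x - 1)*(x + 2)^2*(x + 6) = x^4 + 9*x^3 + 18*x^2 - 4*x - 24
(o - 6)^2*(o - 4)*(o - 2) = o^4 - 18*o^3 + 116*o^2 - 312*o + 288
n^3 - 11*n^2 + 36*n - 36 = (n - 6)*(n - 3)*(n - 2)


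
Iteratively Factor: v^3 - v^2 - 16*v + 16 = (v + 4)*(v^2 - 5*v + 4) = (v - 1)*(v + 4)*(v - 4)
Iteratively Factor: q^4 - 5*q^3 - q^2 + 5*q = (q - 5)*(q^3 - q) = (q - 5)*(q - 1)*(q^2 + q) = q*(q - 5)*(q - 1)*(q + 1)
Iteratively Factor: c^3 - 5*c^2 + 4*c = (c - 4)*(c^2 - c) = (c - 4)*(c - 1)*(c)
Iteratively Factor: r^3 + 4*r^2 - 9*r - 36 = (r + 4)*(r^2 - 9) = (r + 3)*(r + 4)*(r - 3)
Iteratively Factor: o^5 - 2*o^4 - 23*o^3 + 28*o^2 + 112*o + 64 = (o + 4)*(o^4 - 6*o^3 + o^2 + 24*o + 16) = (o - 4)*(o + 4)*(o^3 - 2*o^2 - 7*o - 4) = (o - 4)^2*(o + 4)*(o^2 + 2*o + 1) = (o - 4)^2*(o + 1)*(o + 4)*(o + 1)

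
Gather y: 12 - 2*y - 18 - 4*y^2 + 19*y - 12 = -4*y^2 + 17*y - 18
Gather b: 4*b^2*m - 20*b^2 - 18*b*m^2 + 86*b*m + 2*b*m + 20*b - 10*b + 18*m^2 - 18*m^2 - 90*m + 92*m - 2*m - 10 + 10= b^2*(4*m - 20) + b*(-18*m^2 + 88*m + 10)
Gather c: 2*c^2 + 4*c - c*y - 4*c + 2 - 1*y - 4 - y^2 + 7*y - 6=2*c^2 - c*y - y^2 + 6*y - 8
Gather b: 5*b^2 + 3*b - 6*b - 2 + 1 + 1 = 5*b^2 - 3*b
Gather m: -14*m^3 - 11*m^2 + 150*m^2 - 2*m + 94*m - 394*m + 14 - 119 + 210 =-14*m^3 + 139*m^2 - 302*m + 105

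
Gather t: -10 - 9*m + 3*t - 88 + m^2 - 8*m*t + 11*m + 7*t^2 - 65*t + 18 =m^2 + 2*m + 7*t^2 + t*(-8*m - 62) - 80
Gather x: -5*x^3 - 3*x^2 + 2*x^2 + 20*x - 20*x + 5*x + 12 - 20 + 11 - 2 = -5*x^3 - x^2 + 5*x + 1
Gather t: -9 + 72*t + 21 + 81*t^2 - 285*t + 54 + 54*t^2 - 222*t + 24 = 135*t^2 - 435*t + 90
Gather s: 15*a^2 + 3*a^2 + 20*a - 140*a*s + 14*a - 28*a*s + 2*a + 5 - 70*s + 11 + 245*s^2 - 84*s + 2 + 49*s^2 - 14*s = 18*a^2 + 36*a + 294*s^2 + s*(-168*a - 168) + 18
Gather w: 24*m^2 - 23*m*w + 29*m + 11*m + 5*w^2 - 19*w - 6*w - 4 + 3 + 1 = 24*m^2 + 40*m + 5*w^2 + w*(-23*m - 25)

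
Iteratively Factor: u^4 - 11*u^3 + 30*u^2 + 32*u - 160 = (u + 2)*(u^3 - 13*u^2 + 56*u - 80) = (u - 4)*(u + 2)*(u^2 - 9*u + 20) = (u - 4)^2*(u + 2)*(u - 5)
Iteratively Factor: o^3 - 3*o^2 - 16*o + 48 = (o + 4)*(o^2 - 7*o + 12) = (o - 3)*(o + 4)*(o - 4)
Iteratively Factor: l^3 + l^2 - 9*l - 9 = (l + 1)*(l^2 - 9) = (l - 3)*(l + 1)*(l + 3)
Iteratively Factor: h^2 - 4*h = (h - 4)*(h)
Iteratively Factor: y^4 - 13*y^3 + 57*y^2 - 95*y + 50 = (y - 5)*(y^3 - 8*y^2 + 17*y - 10) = (y - 5)^2*(y^2 - 3*y + 2) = (y - 5)^2*(y - 1)*(y - 2)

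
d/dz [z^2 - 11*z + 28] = 2*z - 11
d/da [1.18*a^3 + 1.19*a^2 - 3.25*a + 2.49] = 3.54*a^2 + 2.38*a - 3.25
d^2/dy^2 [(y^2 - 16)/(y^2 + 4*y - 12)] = 8*(-y^3 - 3*y^2 - 48*y - 76)/(y^6 + 12*y^5 + 12*y^4 - 224*y^3 - 144*y^2 + 1728*y - 1728)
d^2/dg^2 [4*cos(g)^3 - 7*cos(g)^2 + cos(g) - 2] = -4*cos(g) + 14*cos(2*g) - 9*cos(3*g)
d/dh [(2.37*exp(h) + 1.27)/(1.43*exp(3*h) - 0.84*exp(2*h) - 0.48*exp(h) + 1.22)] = (-6.7782*exp(3*h) - 3.4575*exp(2*h) + 2.1336*exp(h) + 3.501)*exp(h)/(2.0449*exp(6*h) - 2.4024*exp(5*h) - 0.6672*exp(4*h) + 4.2956*exp(3*h) - 1.8192*exp(2*h) - 1.1712*exp(h) + 1.4884)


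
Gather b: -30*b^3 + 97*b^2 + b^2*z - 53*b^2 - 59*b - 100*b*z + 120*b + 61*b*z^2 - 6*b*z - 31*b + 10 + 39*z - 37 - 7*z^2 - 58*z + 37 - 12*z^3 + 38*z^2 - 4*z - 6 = -30*b^3 + b^2*(z + 44) + b*(61*z^2 - 106*z + 30) - 12*z^3 + 31*z^2 - 23*z + 4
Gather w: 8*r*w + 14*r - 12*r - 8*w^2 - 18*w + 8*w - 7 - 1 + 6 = 2*r - 8*w^2 + w*(8*r - 10) - 2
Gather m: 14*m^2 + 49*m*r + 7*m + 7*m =14*m^2 + m*(49*r + 14)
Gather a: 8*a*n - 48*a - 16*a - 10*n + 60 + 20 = a*(8*n - 64) - 10*n + 80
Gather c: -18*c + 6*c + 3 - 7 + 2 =-12*c - 2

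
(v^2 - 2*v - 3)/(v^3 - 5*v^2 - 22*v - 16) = (v - 3)/(v^2 - 6*v - 16)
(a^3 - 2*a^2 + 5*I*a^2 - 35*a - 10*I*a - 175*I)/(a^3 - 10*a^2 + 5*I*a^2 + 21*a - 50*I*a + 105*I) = (a + 5)/(a - 3)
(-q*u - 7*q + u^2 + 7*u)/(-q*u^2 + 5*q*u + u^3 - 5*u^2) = (u + 7)/(u*(u - 5))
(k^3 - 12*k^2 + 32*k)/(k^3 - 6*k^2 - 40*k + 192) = k/(k + 6)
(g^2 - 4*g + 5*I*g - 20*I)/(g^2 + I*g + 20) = (g - 4)/(g - 4*I)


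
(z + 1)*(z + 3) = z^2 + 4*z + 3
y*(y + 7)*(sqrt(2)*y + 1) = sqrt(2)*y^3 + y^2 + 7*sqrt(2)*y^2 + 7*y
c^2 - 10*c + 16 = (c - 8)*(c - 2)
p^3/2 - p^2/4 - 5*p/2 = p*(p/2 + 1)*(p - 5/2)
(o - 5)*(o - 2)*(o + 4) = o^3 - 3*o^2 - 18*o + 40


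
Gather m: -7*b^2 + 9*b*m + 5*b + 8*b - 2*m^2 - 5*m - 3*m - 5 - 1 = -7*b^2 + 13*b - 2*m^2 + m*(9*b - 8) - 6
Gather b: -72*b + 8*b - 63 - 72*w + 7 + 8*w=-64*b - 64*w - 56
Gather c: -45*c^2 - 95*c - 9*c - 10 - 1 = -45*c^2 - 104*c - 11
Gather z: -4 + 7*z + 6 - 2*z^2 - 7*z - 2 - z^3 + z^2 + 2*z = -z^3 - z^2 + 2*z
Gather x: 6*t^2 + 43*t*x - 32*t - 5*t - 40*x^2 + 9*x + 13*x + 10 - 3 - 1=6*t^2 - 37*t - 40*x^2 + x*(43*t + 22) + 6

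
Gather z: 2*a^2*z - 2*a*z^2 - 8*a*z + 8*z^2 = z^2*(8 - 2*a) + z*(2*a^2 - 8*a)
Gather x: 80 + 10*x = 10*x + 80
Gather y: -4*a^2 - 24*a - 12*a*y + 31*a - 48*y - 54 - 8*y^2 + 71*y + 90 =-4*a^2 + 7*a - 8*y^2 + y*(23 - 12*a) + 36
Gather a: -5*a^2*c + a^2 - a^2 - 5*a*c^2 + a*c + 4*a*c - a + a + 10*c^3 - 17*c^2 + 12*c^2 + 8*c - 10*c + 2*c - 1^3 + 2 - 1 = -5*a^2*c + a*(-5*c^2 + 5*c) + 10*c^3 - 5*c^2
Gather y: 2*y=2*y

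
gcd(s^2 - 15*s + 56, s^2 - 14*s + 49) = s - 7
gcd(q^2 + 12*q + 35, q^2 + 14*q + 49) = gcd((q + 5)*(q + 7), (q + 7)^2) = q + 7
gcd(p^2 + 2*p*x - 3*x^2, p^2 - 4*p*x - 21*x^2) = p + 3*x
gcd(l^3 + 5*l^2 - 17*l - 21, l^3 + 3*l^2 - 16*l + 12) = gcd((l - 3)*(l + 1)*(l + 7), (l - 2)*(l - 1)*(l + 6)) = 1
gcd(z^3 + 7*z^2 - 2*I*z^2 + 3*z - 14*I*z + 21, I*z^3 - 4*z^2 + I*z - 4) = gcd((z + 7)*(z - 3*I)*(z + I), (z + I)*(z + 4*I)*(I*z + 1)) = z + I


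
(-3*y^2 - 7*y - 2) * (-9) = 27*y^2 + 63*y + 18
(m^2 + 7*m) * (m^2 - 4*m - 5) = m^4 + 3*m^3 - 33*m^2 - 35*m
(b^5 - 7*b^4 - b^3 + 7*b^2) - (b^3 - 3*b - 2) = b^5 - 7*b^4 - 2*b^3 + 7*b^2 + 3*b + 2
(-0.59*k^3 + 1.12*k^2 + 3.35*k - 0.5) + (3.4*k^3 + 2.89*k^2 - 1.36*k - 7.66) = 2.81*k^3 + 4.01*k^2 + 1.99*k - 8.16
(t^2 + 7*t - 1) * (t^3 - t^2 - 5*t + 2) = t^5 + 6*t^4 - 13*t^3 - 32*t^2 + 19*t - 2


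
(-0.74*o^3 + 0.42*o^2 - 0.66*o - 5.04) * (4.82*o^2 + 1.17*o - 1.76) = -3.5668*o^5 + 1.1586*o^4 - 1.3874*o^3 - 25.8042*o^2 - 4.7352*o + 8.8704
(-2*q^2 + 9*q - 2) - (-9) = -2*q^2 + 9*q + 7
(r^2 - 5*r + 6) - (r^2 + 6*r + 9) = -11*r - 3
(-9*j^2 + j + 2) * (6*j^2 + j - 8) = -54*j^4 - 3*j^3 + 85*j^2 - 6*j - 16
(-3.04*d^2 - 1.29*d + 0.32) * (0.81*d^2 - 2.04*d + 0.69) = -2.4624*d^4 + 5.1567*d^3 + 0.7932*d^2 - 1.5429*d + 0.2208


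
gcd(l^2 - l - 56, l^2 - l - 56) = l^2 - l - 56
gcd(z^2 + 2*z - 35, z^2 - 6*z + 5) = z - 5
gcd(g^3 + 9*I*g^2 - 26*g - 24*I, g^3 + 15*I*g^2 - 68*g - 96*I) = g^2 + 7*I*g - 12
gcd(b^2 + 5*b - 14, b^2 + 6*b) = 1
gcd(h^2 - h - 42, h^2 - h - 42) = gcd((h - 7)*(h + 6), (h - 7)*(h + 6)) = h^2 - h - 42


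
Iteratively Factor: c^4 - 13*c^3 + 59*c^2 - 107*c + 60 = (c - 3)*(c^3 - 10*c^2 + 29*c - 20) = (c - 5)*(c - 3)*(c^2 - 5*c + 4) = (c - 5)*(c - 4)*(c - 3)*(c - 1)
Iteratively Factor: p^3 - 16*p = (p)*(p^2 - 16) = p*(p + 4)*(p - 4)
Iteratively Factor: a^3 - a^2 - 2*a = (a + 1)*(a^2 - 2*a) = a*(a + 1)*(a - 2)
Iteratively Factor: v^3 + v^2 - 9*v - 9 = (v - 3)*(v^2 + 4*v + 3) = (v - 3)*(v + 1)*(v + 3)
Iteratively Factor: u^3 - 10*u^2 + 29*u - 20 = (u - 5)*(u^2 - 5*u + 4) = (u - 5)*(u - 4)*(u - 1)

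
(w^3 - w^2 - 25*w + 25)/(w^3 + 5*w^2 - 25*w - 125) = (w - 1)/(w + 5)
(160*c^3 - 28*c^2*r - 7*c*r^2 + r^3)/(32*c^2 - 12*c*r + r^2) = 5*c + r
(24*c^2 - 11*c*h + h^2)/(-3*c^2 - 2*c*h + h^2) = (-8*c + h)/(c + h)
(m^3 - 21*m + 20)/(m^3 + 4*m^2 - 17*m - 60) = (m - 1)/(m + 3)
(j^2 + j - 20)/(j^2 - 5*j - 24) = (-j^2 - j + 20)/(-j^2 + 5*j + 24)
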